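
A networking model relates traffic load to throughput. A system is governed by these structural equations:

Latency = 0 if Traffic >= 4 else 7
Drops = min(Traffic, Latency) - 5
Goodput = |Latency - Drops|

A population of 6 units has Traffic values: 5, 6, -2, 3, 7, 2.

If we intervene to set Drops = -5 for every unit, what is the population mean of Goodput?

8.5

The intervention sets Drops=-5 in all 6 units regardless of Traffic. Recomputing Goodput per unit gives 5, 5, 12, 12, 5, 12; average 8.5.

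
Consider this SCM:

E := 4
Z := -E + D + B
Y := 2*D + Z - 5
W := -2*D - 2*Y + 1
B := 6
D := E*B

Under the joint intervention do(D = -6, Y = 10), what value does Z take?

The joint intervention fixes D = -6, Y = 10, removing each variable's own equation.
Z = -E + D + B  [with E=4, D=-6, B=6]  = -4

-4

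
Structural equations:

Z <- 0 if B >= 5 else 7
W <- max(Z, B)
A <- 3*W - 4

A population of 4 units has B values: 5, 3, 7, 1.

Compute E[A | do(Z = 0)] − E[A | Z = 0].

-6

Every unit gets Z=0 under the intervention. A values become 11, 5, 17, -1; E[A|do(Z=0)] = 8.
E[A|Z=0] averages over only the 2 units with Z=0 (B = 5, 7): A = 11, 17, mean 14.
Difference = 8 − 14 = -6.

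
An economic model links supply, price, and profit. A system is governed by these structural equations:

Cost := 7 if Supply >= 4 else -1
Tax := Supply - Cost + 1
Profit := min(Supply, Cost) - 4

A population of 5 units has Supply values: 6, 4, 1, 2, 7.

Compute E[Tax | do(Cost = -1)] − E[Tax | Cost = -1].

2.5

Every unit gets Cost=-1 under the intervention. Tax values become 8, 6, 3, 4, 9; E[Tax|do(Cost=-1)] = 6.
E[Tax|Cost=-1] averages over only the 2 units with Cost=-1 (Supply = 1, 2): Tax = 3, 4, mean 3.5.
Difference = 6 − 3.5 = 2.5.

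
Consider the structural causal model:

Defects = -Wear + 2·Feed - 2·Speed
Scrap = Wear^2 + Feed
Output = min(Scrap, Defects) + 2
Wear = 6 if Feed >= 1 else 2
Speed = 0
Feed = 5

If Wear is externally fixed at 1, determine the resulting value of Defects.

The intervention breaks the incoming arrows to Wear: Wear = 6 if Feed >= 1 else 2 no longer applies, and Wear = 1.
Defects = -Wear + 2·Feed - 2·Speed  [with Wear=1, Feed=5, Speed=0]  = 9

9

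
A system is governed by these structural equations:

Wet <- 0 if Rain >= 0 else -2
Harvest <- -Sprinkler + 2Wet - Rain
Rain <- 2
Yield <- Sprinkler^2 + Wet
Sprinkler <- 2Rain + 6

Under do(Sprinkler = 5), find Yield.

Under do(Sprinkler=5), the mechanism Sprinkler <- 2Rain + 6 is discarded; Sprinkler is fixed at 5.
Wet = 0 if Rain >= 0 else -2  [with Rain=2]  = 0
Yield = Sprinkler^2 + Wet  [with Sprinkler=5, Wet=0]  = 25

25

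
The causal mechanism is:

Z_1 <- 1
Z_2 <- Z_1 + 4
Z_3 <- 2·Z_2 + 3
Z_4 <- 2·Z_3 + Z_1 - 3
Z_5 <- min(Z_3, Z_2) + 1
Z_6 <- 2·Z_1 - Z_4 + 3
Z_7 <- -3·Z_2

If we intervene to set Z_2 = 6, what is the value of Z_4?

Under do(Z_2=6), the mechanism Z_2 <- Z_1 + 4 is discarded; Z_2 is fixed at 6.
Z_3 = 2·Z_2 + 3  [with Z_2=6]  = 15
Z_4 = 2·Z_3 + Z_1 - 3  [with Z_3=15, Z_1=1]  = 28

28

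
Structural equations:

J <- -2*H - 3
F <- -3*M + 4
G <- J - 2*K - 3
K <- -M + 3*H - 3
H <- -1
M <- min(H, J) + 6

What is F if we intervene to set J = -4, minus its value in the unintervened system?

9

Under do(J=-4), the mechanism J <- -2*H - 3 is discarded; J is fixed at -4.
M = min(H, J) + 6  [with H=-1, J=-4]  = 2
F = -3*M + 4  [with M=2]  = -2
Without intervention: J = -2*H - 3  [with H=-1]  = -1; M = min(H, J) + 6  [with H=-1, J=-1]  = 5; F = -3*M + 4  [with M=5]  = -11.
Change = -2 − (-11) = 9.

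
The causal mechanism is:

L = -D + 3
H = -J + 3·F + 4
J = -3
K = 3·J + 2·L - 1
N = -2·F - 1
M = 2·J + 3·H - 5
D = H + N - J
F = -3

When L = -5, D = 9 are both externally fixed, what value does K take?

Under do(L = -5, D = 9), each intervened variable's structural equation is replaced by its fixed value.
K = 3·J + 2·L - 1  [with J=-3, L=-5]  = -20

-20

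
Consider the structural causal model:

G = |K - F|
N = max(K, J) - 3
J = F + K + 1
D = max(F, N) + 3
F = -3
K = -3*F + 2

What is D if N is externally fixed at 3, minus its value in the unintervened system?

-5

Under do(N=3), the mechanism N = max(K, J) - 3 is discarded; N is fixed at 3.
D = max(F, N) + 3  [with F=-3, N=3]  = 6
Without intervention: K = -3*F + 2  [with F=-3]  = 11; J = F + K + 1  [with F=-3, K=11]  = 9; N = max(K, J) - 3  [with K=11, J=9]  = 8; D = max(F, N) + 3  [with F=-3, N=8]  = 11.
Change = 6 − 11 = -5.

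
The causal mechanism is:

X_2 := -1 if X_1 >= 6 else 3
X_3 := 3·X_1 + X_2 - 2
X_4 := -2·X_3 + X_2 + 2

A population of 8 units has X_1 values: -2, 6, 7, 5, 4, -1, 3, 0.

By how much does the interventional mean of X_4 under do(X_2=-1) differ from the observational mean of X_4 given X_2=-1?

Every unit gets X_2=-1 under the intervention. X_4 values become 19, -29, -35, -23, -17, 13, -11, 7; E[X_4|do(X_2=-1)] = -9.5.
Conditioning on X_2=-1 selects the 2 unit(s) with X_1 ∈ {6, 7}. Their X_4 values: -29, -35. Mean = -32.
Difference = -9.5 − (-32) = 22.5.

22.5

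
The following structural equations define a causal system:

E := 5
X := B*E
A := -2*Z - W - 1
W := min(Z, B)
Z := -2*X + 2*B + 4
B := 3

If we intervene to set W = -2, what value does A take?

The intervention breaks the incoming arrows to W: W := min(Z, B) no longer applies, and W = -2.
X = B*E  [with B=3, E=5]  = 15
Z = -2*X + 2*B + 4  [with X=15, B=3]  = -20
A = -2*Z - W - 1  [with Z=-20, W=-2]  = 41

41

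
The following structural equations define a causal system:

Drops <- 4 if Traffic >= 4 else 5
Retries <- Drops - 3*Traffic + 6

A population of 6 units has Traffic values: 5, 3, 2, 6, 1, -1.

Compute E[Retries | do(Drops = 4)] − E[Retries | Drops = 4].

The intervention sets Drops=4 in all 6 units regardless of Traffic. Recomputing Retries per unit gives -5, 1, 4, -8, 7, 13; average 2.
Conditioning on Drops=4 selects the 2 unit(s) with Traffic ∈ {5, 6}. Their Retries values: -5, -8. Mean = -6.5.
Difference = 2 − (-6.5) = 8.5.

8.5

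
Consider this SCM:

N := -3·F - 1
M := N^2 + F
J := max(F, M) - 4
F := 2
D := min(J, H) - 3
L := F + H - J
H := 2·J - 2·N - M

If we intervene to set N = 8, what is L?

-18

Under do(N=8), the mechanism N := -3·F - 1 is discarded; N is fixed at 8.
M = N^2 + F  [with N=8, F=2]  = 66
J = max(F, M) - 4  [with F=2, M=66]  = 62
H = 2·J - 2·N - M  [with J=62, N=8, M=66]  = 42
L = F + H - J  [with F=2, H=42, J=62]  = -18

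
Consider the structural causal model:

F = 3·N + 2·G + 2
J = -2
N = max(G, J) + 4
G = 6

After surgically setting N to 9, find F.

The intervention breaks the incoming arrows to N: N = max(G, J) + 4 no longer applies, and N = 9.
F = 3·N + 2·G + 2  [with N=9, G=6]  = 41

41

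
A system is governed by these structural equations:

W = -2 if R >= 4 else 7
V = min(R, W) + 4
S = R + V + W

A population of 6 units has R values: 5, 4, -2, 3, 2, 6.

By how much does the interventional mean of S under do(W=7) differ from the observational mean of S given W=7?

do(W=7) breaks W's dependence on R. With W=7 fixed, S across the units is 21, 19, 7, 17, 15, 23, mean 17.
E[S|W=7] averages over only the 3 units with W=7 (R = -2, 3, 2): S = 7, 17, 15, mean 13.
Difference = 17 − 13 = 4.

4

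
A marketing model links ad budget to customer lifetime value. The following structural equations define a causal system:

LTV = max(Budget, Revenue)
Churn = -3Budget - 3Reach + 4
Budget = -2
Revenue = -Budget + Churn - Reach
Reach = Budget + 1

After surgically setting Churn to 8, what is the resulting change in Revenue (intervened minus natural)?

The intervention breaks the incoming arrows to Churn: Churn = -3Budget - 3Reach + 4 no longer applies, and Churn = 8.
Reach = Budget + 1  [with Budget=-2]  = -1
Revenue = -Budget + Churn - Reach  [with Budget=-2, Churn=8, Reach=-1]  = 11
Without intervention: Reach = Budget + 1  [with Budget=-2]  = -1; Churn = -3Budget - 3Reach + 4  [with Budget=-2, Reach=-1]  = 13; Revenue = -Budget + Churn - Reach  [with Budget=-2, Churn=13, Reach=-1]  = 16.
Change = 11 − 16 = -5.

-5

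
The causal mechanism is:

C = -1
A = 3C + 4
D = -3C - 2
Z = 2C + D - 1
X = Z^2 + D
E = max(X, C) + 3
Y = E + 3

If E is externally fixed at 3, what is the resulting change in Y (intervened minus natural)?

-5

Intervening sets E = 3 and removes its equation (E = max(X, C) + 3).
Y = E + 3  [with E=3]  = 6
Without intervention: D = -3C - 2  [with C=-1]  = 1; Z = 2C + D - 1  [with C=-1, D=1]  = -2; X = Z^2 + D  [with Z=-2, D=1]  = 5; E = max(X, C) + 3  [with X=5, C=-1]  = 8; Y = E + 3  [with E=8]  = 11.
Change = 6 − 11 = -5.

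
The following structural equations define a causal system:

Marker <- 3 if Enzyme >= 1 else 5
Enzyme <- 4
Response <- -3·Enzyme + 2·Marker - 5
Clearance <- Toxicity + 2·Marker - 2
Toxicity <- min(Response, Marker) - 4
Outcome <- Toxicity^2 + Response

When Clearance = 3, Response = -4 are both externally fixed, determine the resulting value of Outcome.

60

The joint intervention fixes Clearance = 3, Response = -4, removing each variable's own equation.
Marker = 3 if Enzyme >= 1 else 5  [with Enzyme=4]  = 3
Toxicity = min(Response, Marker) - 4  [with Response=-4, Marker=3]  = -8
Outcome = Toxicity^2 + Response  [with Toxicity=-8, Response=-4]  = 60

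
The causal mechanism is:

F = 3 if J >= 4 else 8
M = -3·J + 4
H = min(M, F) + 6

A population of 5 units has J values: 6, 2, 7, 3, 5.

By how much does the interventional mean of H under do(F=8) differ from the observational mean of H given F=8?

-6.3

do(F=8) breaks F's dependence on J. With F=8 fixed, H across the units is -8, 4, -11, 1, -5, mean -3.8.
E[H|F=8] averages over only the 2 units with F=8 (J = 2, 3): H = 4, 1, mean 2.5.
Difference = -3.8 − 2.5 = -6.3.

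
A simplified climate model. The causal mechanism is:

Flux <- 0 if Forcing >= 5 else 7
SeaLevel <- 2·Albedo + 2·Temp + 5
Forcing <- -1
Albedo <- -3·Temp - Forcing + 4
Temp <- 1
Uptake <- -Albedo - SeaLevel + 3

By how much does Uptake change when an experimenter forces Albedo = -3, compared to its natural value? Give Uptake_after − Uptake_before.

The intervention breaks the incoming arrows to Albedo: Albedo <- -3·Temp - Forcing + 4 no longer applies, and Albedo = -3.
SeaLevel = 2·Albedo + 2·Temp + 5  [with Albedo=-3, Temp=1]  = 1
Uptake = -Albedo - SeaLevel + 3  [with Albedo=-3, SeaLevel=1]  = 5
Without intervention: Albedo = -3·Temp - Forcing + 4  [with Temp=1, Forcing=-1]  = 2; SeaLevel = 2·Albedo + 2·Temp + 5  [with Albedo=2, Temp=1]  = 11; Uptake = -Albedo - SeaLevel + 3  [with Albedo=2, SeaLevel=11]  = -10.
Change = 5 − (-10) = 15.

15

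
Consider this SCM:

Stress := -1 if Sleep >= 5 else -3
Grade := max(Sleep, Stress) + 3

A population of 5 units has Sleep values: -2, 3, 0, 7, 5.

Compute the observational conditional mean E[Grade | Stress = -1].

Observing Stress=-1 restricts to units where Stress's equation naturally yields -1: Sleep ∈ {7, 5}. In that subpopulation Grade = 10, 8, mean 9.

9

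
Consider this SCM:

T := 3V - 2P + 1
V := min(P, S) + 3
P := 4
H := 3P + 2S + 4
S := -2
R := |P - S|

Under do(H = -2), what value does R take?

The intervention breaks the incoming arrows to H: H := 3P + 2S + 4 no longer applies, and H = -2.
No directed path runs from H to R, so R keeps its natural value.
R = |P - S|  [with P=4, S=-2]  = 6

6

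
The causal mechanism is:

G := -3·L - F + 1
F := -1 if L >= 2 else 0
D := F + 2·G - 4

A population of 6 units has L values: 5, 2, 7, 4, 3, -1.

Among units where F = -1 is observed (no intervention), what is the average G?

-10.6

E[G|F=-1] averages over only the 5 units with F=-1 (L = 5, 2, 7, 4, 3): G = -13, -4, -19, -10, -7, mean -10.6.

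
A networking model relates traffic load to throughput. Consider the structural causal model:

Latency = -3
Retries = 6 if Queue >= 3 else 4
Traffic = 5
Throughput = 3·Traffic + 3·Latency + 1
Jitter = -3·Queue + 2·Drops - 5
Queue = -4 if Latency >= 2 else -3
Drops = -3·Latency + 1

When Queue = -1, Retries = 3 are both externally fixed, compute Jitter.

18

Setting Queue = -1, Retries = 3 by intervention discards those variables' equations.
Drops = -3·Latency + 1  [with Latency=-3]  = 10
Jitter = -3·Queue + 2·Drops - 5  [with Queue=-1, Drops=10]  = 18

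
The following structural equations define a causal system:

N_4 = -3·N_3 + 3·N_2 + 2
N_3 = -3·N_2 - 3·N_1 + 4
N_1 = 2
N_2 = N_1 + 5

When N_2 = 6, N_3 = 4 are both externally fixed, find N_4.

Setting N_2 = 6, N_3 = 4 by intervention discards those variables' equations.
N_4 = -3·N_3 + 3·N_2 + 2  [with N_3=4, N_2=6]  = 8

8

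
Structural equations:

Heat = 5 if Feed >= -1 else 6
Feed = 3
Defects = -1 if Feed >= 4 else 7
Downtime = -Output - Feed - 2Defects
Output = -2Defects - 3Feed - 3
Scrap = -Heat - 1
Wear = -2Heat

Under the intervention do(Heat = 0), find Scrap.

do(Heat=0) replaces the equation Heat = 5 if Feed >= -1 else 6 with the constant Heat = 0.
Scrap = -Heat - 1  [with Heat=0]  = -1

-1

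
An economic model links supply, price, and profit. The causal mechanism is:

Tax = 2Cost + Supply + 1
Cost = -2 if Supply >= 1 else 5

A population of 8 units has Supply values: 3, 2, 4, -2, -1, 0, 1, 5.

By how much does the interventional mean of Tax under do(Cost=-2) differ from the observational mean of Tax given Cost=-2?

Every unit gets Cost=-2 under the intervention. Tax values become 0, -1, 1, -5, -4, -3, -2, 2; E[Tax|do(Cost=-2)] = -1.5.
Observing Cost=-2 restricts to units where Cost's equation naturally yields -2: Supply ∈ {3, 2, 4, 1, 5}. In that subpopulation Tax = 0, -1, 1, -2, 2, mean 0.
Difference = -1.5 − 0 = -1.5.

-1.5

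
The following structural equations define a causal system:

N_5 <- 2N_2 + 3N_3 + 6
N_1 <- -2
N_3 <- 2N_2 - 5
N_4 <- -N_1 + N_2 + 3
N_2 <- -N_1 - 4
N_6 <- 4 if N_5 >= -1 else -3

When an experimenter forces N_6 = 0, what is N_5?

-25

do(N_6=0) replaces the equation N_6 <- 4 if N_5 >= -1 else -3 with the constant N_6 = 0.
Since N_5 is not a descendant of the intervened variable, it is unaffected.
N_2 = -N_1 - 4  [with N_1=-2]  = -2
N_3 = 2N_2 - 5  [with N_2=-2]  = -9
N_5 = 2N_2 + 3N_3 + 6  [with N_2=-2, N_3=-9]  = -25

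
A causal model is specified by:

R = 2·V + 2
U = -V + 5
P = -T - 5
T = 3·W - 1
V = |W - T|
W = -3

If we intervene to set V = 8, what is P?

5

Under do(V=8), the mechanism V = |W - T| is discarded; V is fixed at 8.
Since P is not a descendant of the intervened variable, it is unaffected.
T = 3·W - 1  [with W=-3]  = -10
P = -T - 5  [with T=-10]  = 5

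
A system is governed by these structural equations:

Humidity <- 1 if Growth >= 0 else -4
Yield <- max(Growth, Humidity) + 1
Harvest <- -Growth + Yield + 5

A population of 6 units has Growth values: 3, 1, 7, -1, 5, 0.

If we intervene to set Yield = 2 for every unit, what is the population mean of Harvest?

Under do(Yield=2), Yield's equation is replaced by Yield=2 for every unit. Per-unit Harvest: 4, 6, 0, 8, 2, 7. Mean = 4.5.

4.5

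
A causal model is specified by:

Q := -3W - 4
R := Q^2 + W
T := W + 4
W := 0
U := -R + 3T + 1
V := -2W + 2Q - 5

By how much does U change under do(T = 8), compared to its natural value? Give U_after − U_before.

12

The intervention breaks the incoming arrows to T: T := W + 4 no longer applies, and T = 8.
Q = -3W - 4  [with W=0]  = -4
R = Q^2 + W  [with Q=-4, W=0]  = 16
U = -R + 3T + 1  [with R=16, T=8]  = 9
Without intervention: Q = -3W - 4  [with W=0]  = -4; R = Q^2 + W  [with Q=-4, W=0]  = 16; T = W + 4  [with W=0]  = 4; U = -R + 3T + 1  [with R=16, T=4]  = -3.
Change = 9 − (-3) = 12.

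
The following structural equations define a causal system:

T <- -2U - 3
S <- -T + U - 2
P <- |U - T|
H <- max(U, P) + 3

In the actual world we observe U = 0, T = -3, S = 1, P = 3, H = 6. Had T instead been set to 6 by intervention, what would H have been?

do(T=6) replaces the equation T <- -2U - 3 with the constant T = 6.
P = |U - T|  [with U=0, T=6]  = 6
H = max(U, P) + 3  [with U=0, P=6]  = 9

9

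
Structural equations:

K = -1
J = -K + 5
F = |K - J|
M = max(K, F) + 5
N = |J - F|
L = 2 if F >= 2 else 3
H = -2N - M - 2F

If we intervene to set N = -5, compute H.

Under do(N=-5), the mechanism N = |J - F| is discarded; N is fixed at -5.
J = -K + 5  [with K=-1]  = 6
F = |K - J|  [with K=-1, J=6]  = 7
M = max(K, F) + 5  [with K=-1, F=7]  = 12
H = -2N - M - 2F  [with N=-5, M=12, F=7]  = -16

-16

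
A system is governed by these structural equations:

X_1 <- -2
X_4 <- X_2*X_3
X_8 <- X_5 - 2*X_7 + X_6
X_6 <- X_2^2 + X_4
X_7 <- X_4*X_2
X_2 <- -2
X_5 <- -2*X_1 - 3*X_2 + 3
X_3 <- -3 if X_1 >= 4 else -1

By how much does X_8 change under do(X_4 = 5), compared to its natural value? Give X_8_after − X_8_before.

do(X_4=5) replaces the equation X_4 <- X_2*X_3 with the constant X_4 = 5.
X_5 = -2*X_1 - 3*X_2 + 3  [with X_1=-2, X_2=-2]  = 13
X_6 = X_2^2 + X_4  [with X_2=-2, X_4=5]  = 9
X_7 = X_4*X_2  [with X_4=5, X_2=-2]  = -10
X_8 = X_5 - 2*X_7 + X_6  [with X_5=13, X_7=-10, X_6=9]  = 42
Without intervention: X_3 = -3 if X_1 >= 4 else -1  [with X_1=-2]  = -1; X_4 = X_2*X_3  [with X_2=-2, X_3=-1]  = 2; X_5 = -2*X_1 - 3*X_2 + 3  [with X_1=-2, X_2=-2]  = 13; X_6 = X_2^2 + X_4  [with X_2=-2, X_4=2]  = 6; X_7 = X_4*X_2  [with X_4=2, X_2=-2]  = -4; X_8 = X_5 - 2*X_7 + X_6  [with X_5=13, X_7=-4, X_6=6]  = 27.
Change = 42 − 27 = 15.

15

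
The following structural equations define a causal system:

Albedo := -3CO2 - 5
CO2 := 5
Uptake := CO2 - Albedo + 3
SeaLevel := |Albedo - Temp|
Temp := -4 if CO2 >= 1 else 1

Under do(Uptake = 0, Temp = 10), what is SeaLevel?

30

Setting Uptake = 0, Temp = 10 by intervention discards those variables' equations.
Albedo = -3CO2 - 5  [with CO2=5]  = -20
SeaLevel = |Albedo - Temp|  [with Albedo=-20, Temp=10]  = 30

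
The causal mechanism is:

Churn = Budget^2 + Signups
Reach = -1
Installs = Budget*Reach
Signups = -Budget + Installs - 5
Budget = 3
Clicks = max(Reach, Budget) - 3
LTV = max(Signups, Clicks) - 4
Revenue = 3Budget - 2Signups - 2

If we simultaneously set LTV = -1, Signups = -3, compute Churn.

6

Under do(LTV = -1, Signups = -3), each intervened variable's structural equation is replaced by its fixed value.
Churn = Budget^2 + Signups  [with Budget=3, Signups=-3]  = 6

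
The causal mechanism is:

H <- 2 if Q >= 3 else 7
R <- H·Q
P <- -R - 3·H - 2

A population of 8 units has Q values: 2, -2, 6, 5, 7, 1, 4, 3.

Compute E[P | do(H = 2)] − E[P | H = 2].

Every unit gets H=2 under the intervention. P values become -12, -4, -20, -18, -22, -10, -16, -14; E[P|do(H=2)] = -14.5.
Observing H=2 restricts to units where H's equation naturally yields 2: Q ∈ {6, 5, 7, 4, 3}. In that subpopulation P = -20, -18, -22, -16, -14, mean -18.
Difference = -14.5 − (-18) = 3.5.

3.5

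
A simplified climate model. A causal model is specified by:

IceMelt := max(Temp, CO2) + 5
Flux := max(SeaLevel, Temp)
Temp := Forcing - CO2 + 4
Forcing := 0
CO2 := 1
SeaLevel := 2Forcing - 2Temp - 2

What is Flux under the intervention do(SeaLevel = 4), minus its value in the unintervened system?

1

The intervention breaks the incoming arrows to SeaLevel: SeaLevel := 2Forcing - 2Temp - 2 no longer applies, and SeaLevel = 4.
Temp = Forcing - CO2 + 4  [with Forcing=0, CO2=1]  = 3
Flux = max(SeaLevel, Temp)  [with SeaLevel=4, Temp=3]  = 4
Without intervention: Temp = Forcing - CO2 + 4  [with Forcing=0, CO2=1]  = 3; SeaLevel = 2Forcing - 2Temp - 2  [with Forcing=0, Temp=3]  = -8; Flux = max(SeaLevel, Temp)  [with SeaLevel=-8, Temp=3]  = 3.
Change = 4 − 3 = 1.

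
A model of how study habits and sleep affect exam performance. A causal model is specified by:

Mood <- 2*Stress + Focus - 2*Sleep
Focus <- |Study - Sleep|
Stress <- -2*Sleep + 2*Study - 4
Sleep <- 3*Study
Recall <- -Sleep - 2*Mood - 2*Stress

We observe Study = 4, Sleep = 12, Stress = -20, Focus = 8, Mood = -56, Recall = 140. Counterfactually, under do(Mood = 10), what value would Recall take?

8

The intervention breaks the incoming arrows to Mood: Mood <- 2*Stress + Focus - 2*Sleep no longer applies, and Mood = 10.
Sleep = 3*Study  [with Study=4]  = 12
Stress = -2*Sleep + 2*Study - 4  [with Sleep=12, Study=4]  = -20
Recall = -Sleep - 2*Mood - 2*Stress  [with Sleep=12, Mood=10, Stress=-20]  = 8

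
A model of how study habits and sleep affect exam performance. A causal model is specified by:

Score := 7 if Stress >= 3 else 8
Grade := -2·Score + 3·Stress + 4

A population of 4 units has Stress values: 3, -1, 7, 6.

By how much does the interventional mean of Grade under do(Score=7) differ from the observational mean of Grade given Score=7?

-4.75

Every unit gets Score=7 under the intervention. Grade values become -1, -13, 11, 8; E[Grade|do(Score=7)] = 1.25.
E[Grade|Score=7] averages over only the 3 units with Score=7 (Stress = 3, 7, 6): Grade = -1, 11, 8, mean 6.
Difference = 1.25 − 6 = -4.75.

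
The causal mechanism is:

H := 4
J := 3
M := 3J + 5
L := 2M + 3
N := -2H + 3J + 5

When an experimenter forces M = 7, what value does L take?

The intervention breaks the incoming arrows to M: M := 3J + 5 no longer applies, and M = 7.
L = 2M + 3  [with M=7]  = 17

17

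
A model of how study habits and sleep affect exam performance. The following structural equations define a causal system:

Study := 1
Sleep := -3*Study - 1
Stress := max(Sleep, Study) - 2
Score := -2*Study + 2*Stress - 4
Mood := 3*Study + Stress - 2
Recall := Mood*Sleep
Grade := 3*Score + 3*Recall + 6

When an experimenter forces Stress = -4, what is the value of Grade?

0

The intervention breaks the incoming arrows to Stress: Stress := max(Sleep, Study) - 2 no longer applies, and Stress = -4.
Sleep = -3*Study - 1  [with Study=1]  = -4
Score = -2*Study + 2*Stress - 4  [with Study=1, Stress=-4]  = -14
Mood = 3*Study + Stress - 2  [with Study=1, Stress=-4]  = -3
Recall = Mood*Sleep  [with Mood=-3, Sleep=-4]  = 12
Grade = 3*Score + 3*Recall + 6  [with Score=-14, Recall=12]  = 0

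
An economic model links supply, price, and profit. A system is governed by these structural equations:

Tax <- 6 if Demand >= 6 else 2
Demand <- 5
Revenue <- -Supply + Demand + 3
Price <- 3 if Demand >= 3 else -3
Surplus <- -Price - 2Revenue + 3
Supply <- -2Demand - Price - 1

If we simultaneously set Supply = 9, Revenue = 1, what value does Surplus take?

-2

Setting Supply = 9, Revenue = 1 by intervention discards those variables' equations.
Price = 3 if Demand >= 3 else -3  [with Demand=5]  = 3
Surplus = -Price - 2Revenue + 3  [with Price=3, Revenue=1]  = -2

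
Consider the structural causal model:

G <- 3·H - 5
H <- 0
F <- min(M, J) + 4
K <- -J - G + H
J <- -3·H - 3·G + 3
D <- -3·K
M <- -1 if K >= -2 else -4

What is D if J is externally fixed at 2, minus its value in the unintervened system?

-48

The intervention breaks the incoming arrows to J: J <- -3·H - 3·G + 3 no longer applies, and J = 2.
G = 3·H - 5  [with H=0]  = -5
K = -J - G + H  [with J=2, G=-5, H=0]  = 3
D = -3·K  [with K=3]  = -9
Without intervention: G = 3·H - 5  [with H=0]  = -5; J = -3·H - 3·G + 3  [with H=0, G=-5]  = 18; K = -J - G + H  [with J=18, G=-5, H=0]  = -13; D = -3·K  [with K=-13]  = 39.
Change = -9 − 39 = -48.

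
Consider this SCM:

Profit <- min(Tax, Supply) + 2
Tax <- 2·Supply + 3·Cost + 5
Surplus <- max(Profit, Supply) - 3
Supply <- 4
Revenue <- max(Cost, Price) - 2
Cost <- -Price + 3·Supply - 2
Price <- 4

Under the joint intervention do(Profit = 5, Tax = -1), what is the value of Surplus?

Setting Profit = 5, Tax = -1 by intervention discards those variables' equations.
Surplus = max(Profit, Supply) - 3  [with Profit=5, Supply=4]  = 2

2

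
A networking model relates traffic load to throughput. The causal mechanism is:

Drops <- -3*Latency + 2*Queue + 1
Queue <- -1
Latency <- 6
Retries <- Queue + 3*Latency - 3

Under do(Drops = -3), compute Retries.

The intervention breaks the incoming arrows to Drops: Drops <- -3*Latency + 2*Queue + 1 no longer applies, and Drops = -3.
Retries is not downstream of the intervention, so its value is determined by the original equations.
Retries = Queue + 3*Latency - 3  [with Queue=-1, Latency=6]  = 14

14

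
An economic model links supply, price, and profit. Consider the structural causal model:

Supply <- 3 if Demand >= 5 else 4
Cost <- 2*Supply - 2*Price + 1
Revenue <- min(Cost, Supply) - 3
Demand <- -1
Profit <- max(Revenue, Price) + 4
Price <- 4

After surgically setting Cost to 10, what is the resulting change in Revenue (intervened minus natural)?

3

Intervening sets Cost = 10 and removes its equation (Cost <- 2*Supply - 2*Price + 1).
Supply = 3 if Demand >= 5 else 4  [with Demand=-1]  = 4
Revenue = min(Cost, Supply) - 3  [with Cost=10, Supply=4]  = 1
Without intervention: Supply = 3 if Demand >= 5 else 4  [with Demand=-1]  = 4; Cost = 2*Supply - 2*Price + 1  [with Supply=4, Price=4]  = 1; Revenue = min(Cost, Supply) - 3  [with Cost=1, Supply=4]  = -2.
Change = 1 − (-2) = 3.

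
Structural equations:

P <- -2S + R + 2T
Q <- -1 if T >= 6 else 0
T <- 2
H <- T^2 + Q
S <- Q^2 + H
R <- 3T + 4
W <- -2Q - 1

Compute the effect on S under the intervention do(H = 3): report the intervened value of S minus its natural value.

The intervention breaks the incoming arrows to H: H <- T^2 + Q no longer applies, and H = 3.
Q = -1 if T >= 6 else 0  [with T=2]  = 0
S = Q^2 + H  [with Q=0, H=3]  = 3
Without intervention: Q = -1 if T >= 6 else 0  [with T=2]  = 0; H = T^2 + Q  [with T=2, Q=0]  = 4; S = Q^2 + H  [with Q=0, H=4]  = 4.
Change = 3 − 4 = -1.

-1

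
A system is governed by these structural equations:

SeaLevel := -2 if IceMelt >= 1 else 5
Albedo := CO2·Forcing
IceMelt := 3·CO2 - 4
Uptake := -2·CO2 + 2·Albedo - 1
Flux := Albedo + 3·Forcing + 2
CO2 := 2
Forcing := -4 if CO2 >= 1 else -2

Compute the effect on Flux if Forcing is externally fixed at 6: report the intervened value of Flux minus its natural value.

Under do(Forcing=6), the mechanism Forcing := -4 if CO2 >= 1 else -2 is discarded; Forcing is fixed at 6.
Albedo = CO2·Forcing  [with CO2=2, Forcing=6]  = 12
Flux = Albedo + 3·Forcing + 2  [with Albedo=12, Forcing=6]  = 32
Without intervention: Forcing = -4 if CO2 >= 1 else -2  [with CO2=2]  = -4; Albedo = CO2·Forcing  [with CO2=2, Forcing=-4]  = -8; Flux = Albedo + 3·Forcing + 2  [with Albedo=-8, Forcing=-4]  = -18.
Change = 32 − (-18) = 50.

50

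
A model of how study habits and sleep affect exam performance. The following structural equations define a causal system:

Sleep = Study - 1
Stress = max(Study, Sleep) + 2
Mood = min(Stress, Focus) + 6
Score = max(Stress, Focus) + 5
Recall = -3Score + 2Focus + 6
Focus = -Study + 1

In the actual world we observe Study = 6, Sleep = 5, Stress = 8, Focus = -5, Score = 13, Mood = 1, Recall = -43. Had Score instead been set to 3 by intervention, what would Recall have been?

Under do(Score=3), the mechanism Score = max(Stress, Focus) + 5 is discarded; Score is fixed at 3.
Focus = -Study + 1  [with Study=6]  = -5
Recall = -3Score + 2Focus + 6  [with Score=3, Focus=-5]  = -13

-13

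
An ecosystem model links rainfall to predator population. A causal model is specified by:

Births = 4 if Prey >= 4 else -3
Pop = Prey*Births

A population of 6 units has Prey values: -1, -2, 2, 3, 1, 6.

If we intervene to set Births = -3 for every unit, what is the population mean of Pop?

The intervention sets Births=-3 in all 6 units regardless of Prey. Recomputing Pop per unit gives 3, 6, -6, -9, -3, -18; average -4.5.

-4.5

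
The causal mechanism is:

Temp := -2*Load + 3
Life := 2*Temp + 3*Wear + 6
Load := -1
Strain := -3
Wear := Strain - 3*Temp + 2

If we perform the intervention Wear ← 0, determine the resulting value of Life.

16

Intervening sets Wear = 0 and removes its equation (Wear := Strain - 3*Temp + 2).
Temp = -2*Load + 3  [with Load=-1]  = 5
Life = 2*Temp + 3*Wear + 6  [with Temp=5, Wear=0]  = 16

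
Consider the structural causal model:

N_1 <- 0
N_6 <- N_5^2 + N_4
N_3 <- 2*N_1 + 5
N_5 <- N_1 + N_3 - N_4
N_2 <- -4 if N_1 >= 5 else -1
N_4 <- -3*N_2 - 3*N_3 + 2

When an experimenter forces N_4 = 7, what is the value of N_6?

Under do(N_4=7), the mechanism N_4 <- -3*N_2 - 3*N_3 + 2 is discarded; N_4 is fixed at 7.
N_3 = 2*N_1 + 5  [with N_1=0]  = 5
N_5 = N_1 + N_3 - N_4  [with N_1=0, N_3=5, N_4=7]  = -2
N_6 = N_5^2 + N_4  [with N_5=-2, N_4=7]  = 11

11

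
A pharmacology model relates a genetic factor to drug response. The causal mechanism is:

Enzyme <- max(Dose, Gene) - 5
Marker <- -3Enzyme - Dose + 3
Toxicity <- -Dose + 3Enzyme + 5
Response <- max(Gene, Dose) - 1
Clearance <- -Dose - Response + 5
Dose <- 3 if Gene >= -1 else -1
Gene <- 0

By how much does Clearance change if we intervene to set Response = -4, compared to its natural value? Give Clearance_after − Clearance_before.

6

Under do(Response=-4), the mechanism Response <- max(Gene, Dose) - 1 is discarded; Response is fixed at -4.
Dose = 3 if Gene >= -1 else -1  [with Gene=0]  = 3
Clearance = -Dose - Response + 5  [with Dose=3, Response=-4]  = 6
Without intervention: Dose = 3 if Gene >= -1 else -1  [with Gene=0]  = 3; Response = max(Gene, Dose) - 1  [with Gene=0, Dose=3]  = 2; Clearance = -Dose - Response + 5  [with Dose=3, Response=2]  = 0.
Change = 6 − 0 = 6.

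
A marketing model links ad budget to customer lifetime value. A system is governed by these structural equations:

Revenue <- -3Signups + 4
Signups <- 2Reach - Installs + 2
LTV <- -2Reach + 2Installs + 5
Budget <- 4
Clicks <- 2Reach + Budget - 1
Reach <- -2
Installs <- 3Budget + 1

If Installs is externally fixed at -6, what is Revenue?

-8

Under do(Installs=-6), the mechanism Installs <- 3Budget + 1 is discarded; Installs is fixed at -6.
Signups = 2Reach - Installs + 2  [with Reach=-2, Installs=-6]  = 4
Revenue = -3Signups + 4  [with Signups=4]  = -8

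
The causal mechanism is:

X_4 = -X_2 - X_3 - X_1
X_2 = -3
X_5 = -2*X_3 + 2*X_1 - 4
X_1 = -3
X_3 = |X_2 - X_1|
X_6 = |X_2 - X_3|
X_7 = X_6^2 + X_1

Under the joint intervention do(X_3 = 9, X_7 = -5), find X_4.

-3

The joint intervention fixes X_3 = 9, X_7 = -5, removing each variable's own equation.
X_4 = -X_2 - X_3 - X_1  [with X_2=-3, X_3=9, X_1=-3]  = -3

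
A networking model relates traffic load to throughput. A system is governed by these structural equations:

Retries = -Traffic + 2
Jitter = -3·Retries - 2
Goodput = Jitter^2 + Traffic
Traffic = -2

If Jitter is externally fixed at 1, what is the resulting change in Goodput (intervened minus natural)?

The intervention breaks the incoming arrows to Jitter: Jitter = -3·Retries - 2 no longer applies, and Jitter = 1.
Goodput = Jitter^2 + Traffic  [with Jitter=1, Traffic=-2]  = -1
Without intervention: Retries = -Traffic + 2  [with Traffic=-2]  = 4; Jitter = -3·Retries - 2  [with Retries=4]  = -14; Goodput = Jitter^2 + Traffic  [with Jitter=-14, Traffic=-2]  = 194.
Change = -1 − 194 = -195.

-195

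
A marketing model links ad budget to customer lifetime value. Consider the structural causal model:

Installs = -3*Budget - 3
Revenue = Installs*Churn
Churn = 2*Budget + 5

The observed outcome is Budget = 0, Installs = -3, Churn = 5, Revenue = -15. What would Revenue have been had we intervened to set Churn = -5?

The intervention breaks the incoming arrows to Churn: Churn = 2*Budget + 5 no longer applies, and Churn = -5.
Installs = -3*Budget - 3  [with Budget=0]  = -3
Revenue = Installs*Churn  [with Installs=-3, Churn=-5]  = 15

15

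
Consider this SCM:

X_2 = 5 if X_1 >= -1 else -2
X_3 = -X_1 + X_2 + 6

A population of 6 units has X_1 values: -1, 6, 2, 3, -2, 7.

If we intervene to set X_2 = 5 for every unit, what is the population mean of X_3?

8.5

The intervention sets X_2=5 in all 6 units regardless of X_1. Recomputing X_3 per unit gives 12, 5, 9, 8, 13, 4; average 8.5.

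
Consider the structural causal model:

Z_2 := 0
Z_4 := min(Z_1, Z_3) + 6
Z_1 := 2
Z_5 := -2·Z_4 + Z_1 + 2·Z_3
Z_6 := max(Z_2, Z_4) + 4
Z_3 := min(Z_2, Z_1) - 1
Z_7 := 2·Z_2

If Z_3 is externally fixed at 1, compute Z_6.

The intervention breaks the incoming arrows to Z_3: Z_3 := min(Z_2, Z_1) - 1 no longer applies, and Z_3 = 1.
Z_4 = min(Z_1, Z_3) + 6  [with Z_1=2, Z_3=1]  = 7
Z_6 = max(Z_2, Z_4) + 4  [with Z_2=0, Z_4=7]  = 11

11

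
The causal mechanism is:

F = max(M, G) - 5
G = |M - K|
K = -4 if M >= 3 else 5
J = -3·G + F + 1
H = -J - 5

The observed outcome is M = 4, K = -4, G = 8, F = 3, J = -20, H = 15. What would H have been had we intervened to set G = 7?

13

The intervention breaks the incoming arrows to G: G = |M - K| no longer applies, and G = 7.
F = max(M, G) - 5  [with M=4, G=7]  = 2
J = -3·G + F + 1  [with G=7, F=2]  = -18
H = -J - 5  [with J=-18]  = 13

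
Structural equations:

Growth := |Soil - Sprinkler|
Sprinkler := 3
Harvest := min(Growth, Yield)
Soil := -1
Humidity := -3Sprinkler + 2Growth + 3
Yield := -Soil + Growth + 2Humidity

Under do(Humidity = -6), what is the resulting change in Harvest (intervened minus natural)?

-11

Under do(Humidity=-6), the mechanism Humidity := -3Sprinkler + 2Growth + 3 is discarded; Humidity is fixed at -6.
Growth = |Soil - Sprinkler|  [with Soil=-1, Sprinkler=3]  = 4
Yield = -Soil + Growth + 2Humidity  [with Soil=-1, Growth=4, Humidity=-6]  = -7
Harvest = min(Growth, Yield)  [with Growth=4, Yield=-7]  = -7
Without intervention: Growth = |Soil - Sprinkler|  [with Soil=-1, Sprinkler=3]  = 4; Humidity = -3Sprinkler + 2Growth + 3  [with Sprinkler=3, Growth=4]  = 2; Yield = -Soil + Growth + 2Humidity  [with Soil=-1, Growth=4, Humidity=2]  = 9; Harvest = min(Growth, Yield)  [with Growth=4, Yield=9]  = 4.
Change = -7 − 4 = -11.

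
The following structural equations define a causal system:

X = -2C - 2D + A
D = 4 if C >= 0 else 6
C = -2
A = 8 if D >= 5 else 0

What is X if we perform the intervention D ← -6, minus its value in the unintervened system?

Under do(D=-6), the mechanism D = 4 if C >= 0 else 6 is discarded; D is fixed at -6.
A = 8 if D >= 5 else 0  [with D=-6]  = 0
X = -2C - 2D + A  [with C=-2, D=-6, A=0]  = 16
Without intervention: D = 4 if C >= 0 else 6  [with C=-2]  = 6; A = 8 if D >= 5 else 0  [with D=6]  = 8; X = -2C - 2D + A  [with C=-2, D=6, A=8]  = 0.
Change = 16 − 0 = 16.

16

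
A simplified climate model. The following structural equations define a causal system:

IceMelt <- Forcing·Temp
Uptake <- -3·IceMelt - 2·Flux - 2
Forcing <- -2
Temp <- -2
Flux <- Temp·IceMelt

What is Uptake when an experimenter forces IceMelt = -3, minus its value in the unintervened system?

-7

do(IceMelt=-3) replaces the equation IceMelt <- Forcing·Temp with the constant IceMelt = -3.
Flux = Temp·IceMelt  [with Temp=-2, IceMelt=-3]  = 6
Uptake = -3·IceMelt - 2·Flux - 2  [with IceMelt=-3, Flux=6]  = -5
Without intervention: IceMelt = Forcing·Temp  [with Forcing=-2, Temp=-2]  = 4; Flux = Temp·IceMelt  [with Temp=-2, IceMelt=4]  = -8; Uptake = -3·IceMelt - 2·Flux - 2  [with IceMelt=4, Flux=-8]  = 2.
Change = -5 − 2 = -7.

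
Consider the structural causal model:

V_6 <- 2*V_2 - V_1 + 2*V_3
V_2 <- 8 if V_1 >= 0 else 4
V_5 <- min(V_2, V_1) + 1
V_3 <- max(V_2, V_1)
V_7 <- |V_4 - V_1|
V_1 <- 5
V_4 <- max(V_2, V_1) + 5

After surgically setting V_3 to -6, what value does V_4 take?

The intervention breaks the incoming arrows to V_3: V_3 <- max(V_2, V_1) no longer applies, and V_3 = -6.
V_4 is not downstream of the intervention, so its value is determined by the original equations.
V_2 = 8 if V_1 >= 0 else 4  [with V_1=5]  = 8
V_4 = max(V_2, V_1) + 5  [with V_2=8, V_1=5]  = 13

13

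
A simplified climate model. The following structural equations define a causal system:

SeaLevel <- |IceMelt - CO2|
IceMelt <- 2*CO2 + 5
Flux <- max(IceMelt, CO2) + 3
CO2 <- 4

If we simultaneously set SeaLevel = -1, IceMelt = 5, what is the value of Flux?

8

The joint intervention fixes SeaLevel = -1, IceMelt = 5, removing each variable's own equation.
Flux = max(IceMelt, CO2) + 3  [with IceMelt=5, CO2=4]  = 8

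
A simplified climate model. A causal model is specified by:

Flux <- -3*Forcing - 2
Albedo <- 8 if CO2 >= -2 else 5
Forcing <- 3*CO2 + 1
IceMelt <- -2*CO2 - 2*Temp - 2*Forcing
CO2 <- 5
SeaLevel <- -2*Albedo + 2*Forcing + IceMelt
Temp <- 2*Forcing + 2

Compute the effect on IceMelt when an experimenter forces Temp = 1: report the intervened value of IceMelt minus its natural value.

The intervention breaks the incoming arrows to Temp: Temp <- 2*Forcing + 2 no longer applies, and Temp = 1.
Forcing = 3*CO2 + 1  [with CO2=5]  = 16
IceMelt = -2*CO2 - 2*Temp - 2*Forcing  [with CO2=5, Temp=1, Forcing=16]  = -44
Without intervention: Forcing = 3*CO2 + 1  [with CO2=5]  = 16; Temp = 2*Forcing + 2  [with Forcing=16]  = 34; IceMelt = -2*CO2 - 2*Temp - 2*Forcing  [with CO2=5, Temp=34, Forcing=16]  = -110.
Change = -44 − (-110) = 66.

66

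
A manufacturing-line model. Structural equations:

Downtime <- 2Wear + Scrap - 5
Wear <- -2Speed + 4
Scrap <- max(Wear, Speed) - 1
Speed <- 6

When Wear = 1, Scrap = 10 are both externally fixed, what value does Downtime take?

Setting Wear = 1, Scrap = 10 by intervention discards those variables' equations.
Downtime = 2Wear + Scrap - 5  [with Wear=1, Scrap=10]  = 7

7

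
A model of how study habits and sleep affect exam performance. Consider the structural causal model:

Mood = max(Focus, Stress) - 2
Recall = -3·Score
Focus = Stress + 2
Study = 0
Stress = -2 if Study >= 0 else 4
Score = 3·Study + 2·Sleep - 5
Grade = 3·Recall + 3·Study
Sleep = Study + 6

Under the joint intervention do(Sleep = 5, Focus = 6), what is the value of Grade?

Setting Sleep = 5, Focus = 6 by intervention discards those variables' equations.
Score = 3·Study + 2·Sleep - 5  [with Study=0, Sleep=5]  = 5
Recall = -3·Score  [with Score=5]  = -15
Grade = 3·Recall + 3·Study  [with Recall=-15, Study=0]  = -45

-45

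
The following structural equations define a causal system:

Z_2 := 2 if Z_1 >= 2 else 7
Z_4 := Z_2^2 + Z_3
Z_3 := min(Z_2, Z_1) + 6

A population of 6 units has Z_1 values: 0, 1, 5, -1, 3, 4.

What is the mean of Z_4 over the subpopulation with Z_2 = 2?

Observing Z_2=2 restricts to units where Z_2's equation naturally yields 2: Z_1 ∈ {5, 3, 4}. In that subpopulation Z_4 = 12, 12, 12, mean 12.

12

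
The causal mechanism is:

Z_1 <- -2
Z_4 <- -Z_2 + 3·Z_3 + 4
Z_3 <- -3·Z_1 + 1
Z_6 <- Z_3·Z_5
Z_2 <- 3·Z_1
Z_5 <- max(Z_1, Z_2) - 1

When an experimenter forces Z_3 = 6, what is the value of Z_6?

-18

The intervention breaks the incoming arrows to Z_3: Z_3 <- -3·Z_1 + 1 no longer applies, and Z_3 = 6.
Z_2 = 3·Z_1  [with Z_1=-2]  = -6
Z_5 = max(Z_1, Z_2) - 1  [with Z_1=-2, Z_2=-6]  = -3
Z_6 = Z_3·Z_5  [with Z_3=6, Z_5=-3]  = -18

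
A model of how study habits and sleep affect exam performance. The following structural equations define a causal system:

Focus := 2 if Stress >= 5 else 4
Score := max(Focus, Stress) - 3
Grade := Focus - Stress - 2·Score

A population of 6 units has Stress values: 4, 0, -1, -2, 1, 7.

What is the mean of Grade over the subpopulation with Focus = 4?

E[Grade|Focus=4] averages over only the 5 units with Focus=4 (Stress = 4, 0, -1, -2, 1): Grade = -2, 2, 3, 4, 1, mean 1.6.

1.6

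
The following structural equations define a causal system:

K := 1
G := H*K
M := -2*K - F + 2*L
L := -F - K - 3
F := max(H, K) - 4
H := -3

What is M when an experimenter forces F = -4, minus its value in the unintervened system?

3

Under do(F=-4), the mechanism F := max(H, K) - 4 is discarded; F is fixed at -4.
L = -F - K - 3  [with F=-4, K=1]  = 0
M = -2*K - F + 2*L  [with K=1, F=-4, L=0]  = 2
Without intervention: F = max(H, K) - 4  [with H=-3, K=1]  = -3; L = -F - K - 3  [with F=-3, K=1]  = -1; M = -2*K - F + 2*L  [with K=1, F=-3, L=-1]  = -1.
Change = 2 − (-1) = 3.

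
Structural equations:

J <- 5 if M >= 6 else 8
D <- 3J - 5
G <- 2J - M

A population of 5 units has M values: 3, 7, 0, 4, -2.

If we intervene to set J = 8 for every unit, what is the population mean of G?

Every unit gets J=8 under the intervention. G values become 13, 9, 16, 12, 18; E[G|do(J=8)] = 13.6.

13.6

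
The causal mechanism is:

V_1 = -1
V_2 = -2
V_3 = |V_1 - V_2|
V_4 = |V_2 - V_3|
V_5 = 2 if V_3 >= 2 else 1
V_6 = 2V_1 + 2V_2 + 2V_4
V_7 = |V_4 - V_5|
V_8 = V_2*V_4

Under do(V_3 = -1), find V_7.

0

The intervention breaks the incoming arrows to V_3: V_3 = |V_1 - V_2| no longer applies, and V_3 = -1.
V_4 = |V_2 - V_3|  [with V_2=-2, V_3=-1]  = 1
V_5 = 2 if V_3 >= 2 else 1  [with V_3=-1]  = 1
V_7 = |V_4 - V_5|  [with V_4=1, V_5=1]  = 0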